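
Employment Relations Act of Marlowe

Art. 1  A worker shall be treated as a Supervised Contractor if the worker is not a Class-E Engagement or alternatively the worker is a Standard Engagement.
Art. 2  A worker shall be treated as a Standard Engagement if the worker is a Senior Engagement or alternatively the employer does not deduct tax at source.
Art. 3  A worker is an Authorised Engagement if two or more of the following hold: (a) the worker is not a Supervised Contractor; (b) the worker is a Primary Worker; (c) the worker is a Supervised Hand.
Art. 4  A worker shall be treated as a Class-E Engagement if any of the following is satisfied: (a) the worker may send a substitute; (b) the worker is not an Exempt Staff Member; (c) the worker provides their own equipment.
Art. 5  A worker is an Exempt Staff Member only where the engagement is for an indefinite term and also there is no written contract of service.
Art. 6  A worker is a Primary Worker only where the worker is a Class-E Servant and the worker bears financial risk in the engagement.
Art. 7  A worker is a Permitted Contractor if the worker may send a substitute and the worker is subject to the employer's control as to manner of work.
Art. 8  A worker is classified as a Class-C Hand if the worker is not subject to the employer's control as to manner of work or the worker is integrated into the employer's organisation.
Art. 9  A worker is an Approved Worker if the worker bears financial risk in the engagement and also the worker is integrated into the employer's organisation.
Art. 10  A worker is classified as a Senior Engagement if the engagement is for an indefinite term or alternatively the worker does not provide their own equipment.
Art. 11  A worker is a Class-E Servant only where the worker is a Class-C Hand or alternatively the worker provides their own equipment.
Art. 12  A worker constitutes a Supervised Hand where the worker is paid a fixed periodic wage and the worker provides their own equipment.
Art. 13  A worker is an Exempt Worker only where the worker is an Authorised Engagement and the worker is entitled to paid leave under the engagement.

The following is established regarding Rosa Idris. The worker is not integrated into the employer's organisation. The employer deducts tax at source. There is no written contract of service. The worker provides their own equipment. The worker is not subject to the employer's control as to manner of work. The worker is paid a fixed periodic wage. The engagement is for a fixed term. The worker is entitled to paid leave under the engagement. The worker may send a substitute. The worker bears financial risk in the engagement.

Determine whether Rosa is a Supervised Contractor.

Under article 5: the engagement is for an indefinite term? no; and there is no written contract of service? yes. So the worker is not an Exempt Staff Member.
Under article 4: the worker may send a substitute? yes; or not an Exempt Staff Member (article 5)? yes; or the worker provides their own equipment? yes. So the worker is a Class-E Engagement.
Under article 10: the engagement is for an indefinite term? no; or the worker does not provide their own equipment? no. So the worker is not a Senior Engagement.
Under article 2: Senior Engagement (article 10)? no; or the employer does not deduct tax at source? no. So the worker is not a Standard Engagement.
Under article 1: not a Class-E Engagement (article 4)? no; or Standard Engagement (article 2)? no. So the worker is not a Supervised Contractor.

No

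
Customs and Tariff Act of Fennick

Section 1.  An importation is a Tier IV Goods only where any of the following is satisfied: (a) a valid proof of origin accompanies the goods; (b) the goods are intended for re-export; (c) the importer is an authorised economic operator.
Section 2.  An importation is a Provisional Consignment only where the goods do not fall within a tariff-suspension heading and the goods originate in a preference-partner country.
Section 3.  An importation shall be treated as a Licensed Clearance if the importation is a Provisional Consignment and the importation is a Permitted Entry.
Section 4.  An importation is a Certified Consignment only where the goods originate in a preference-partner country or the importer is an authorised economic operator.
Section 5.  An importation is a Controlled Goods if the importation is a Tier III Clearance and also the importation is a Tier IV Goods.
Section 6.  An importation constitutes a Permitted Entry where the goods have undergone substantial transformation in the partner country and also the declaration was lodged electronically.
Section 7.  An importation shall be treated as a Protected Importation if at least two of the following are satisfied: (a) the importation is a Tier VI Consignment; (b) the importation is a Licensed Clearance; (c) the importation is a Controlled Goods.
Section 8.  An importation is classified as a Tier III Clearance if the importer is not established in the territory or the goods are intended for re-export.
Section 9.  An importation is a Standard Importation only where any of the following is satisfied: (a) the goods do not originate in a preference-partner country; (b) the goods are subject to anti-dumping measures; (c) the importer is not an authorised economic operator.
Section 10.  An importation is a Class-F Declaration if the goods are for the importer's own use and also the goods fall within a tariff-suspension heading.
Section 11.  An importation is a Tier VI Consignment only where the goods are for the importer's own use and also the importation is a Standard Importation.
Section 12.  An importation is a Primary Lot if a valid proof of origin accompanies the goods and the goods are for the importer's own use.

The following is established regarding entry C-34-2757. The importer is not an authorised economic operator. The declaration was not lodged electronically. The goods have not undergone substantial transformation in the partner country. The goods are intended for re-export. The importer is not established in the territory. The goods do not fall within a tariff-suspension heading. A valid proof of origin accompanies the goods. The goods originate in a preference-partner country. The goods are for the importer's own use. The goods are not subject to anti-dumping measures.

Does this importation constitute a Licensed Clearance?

section 2 — Provisional Consignment: [the goods do not fall within a tariff-suspension heading? yes] AND [the goods originate in a preference-partner country? yes] → satisfied.
section 6 — Permitted Entry: [the goods have undergone substantial transformation in the partner country? no] AND [the declaration was lodged electronically? no] → not satisfied.
section 3 — Licensed Clearance: [Provisional Consignment (section 2)? yes] AND [Permitted Entry (section 6)? no] → not satisfied.

No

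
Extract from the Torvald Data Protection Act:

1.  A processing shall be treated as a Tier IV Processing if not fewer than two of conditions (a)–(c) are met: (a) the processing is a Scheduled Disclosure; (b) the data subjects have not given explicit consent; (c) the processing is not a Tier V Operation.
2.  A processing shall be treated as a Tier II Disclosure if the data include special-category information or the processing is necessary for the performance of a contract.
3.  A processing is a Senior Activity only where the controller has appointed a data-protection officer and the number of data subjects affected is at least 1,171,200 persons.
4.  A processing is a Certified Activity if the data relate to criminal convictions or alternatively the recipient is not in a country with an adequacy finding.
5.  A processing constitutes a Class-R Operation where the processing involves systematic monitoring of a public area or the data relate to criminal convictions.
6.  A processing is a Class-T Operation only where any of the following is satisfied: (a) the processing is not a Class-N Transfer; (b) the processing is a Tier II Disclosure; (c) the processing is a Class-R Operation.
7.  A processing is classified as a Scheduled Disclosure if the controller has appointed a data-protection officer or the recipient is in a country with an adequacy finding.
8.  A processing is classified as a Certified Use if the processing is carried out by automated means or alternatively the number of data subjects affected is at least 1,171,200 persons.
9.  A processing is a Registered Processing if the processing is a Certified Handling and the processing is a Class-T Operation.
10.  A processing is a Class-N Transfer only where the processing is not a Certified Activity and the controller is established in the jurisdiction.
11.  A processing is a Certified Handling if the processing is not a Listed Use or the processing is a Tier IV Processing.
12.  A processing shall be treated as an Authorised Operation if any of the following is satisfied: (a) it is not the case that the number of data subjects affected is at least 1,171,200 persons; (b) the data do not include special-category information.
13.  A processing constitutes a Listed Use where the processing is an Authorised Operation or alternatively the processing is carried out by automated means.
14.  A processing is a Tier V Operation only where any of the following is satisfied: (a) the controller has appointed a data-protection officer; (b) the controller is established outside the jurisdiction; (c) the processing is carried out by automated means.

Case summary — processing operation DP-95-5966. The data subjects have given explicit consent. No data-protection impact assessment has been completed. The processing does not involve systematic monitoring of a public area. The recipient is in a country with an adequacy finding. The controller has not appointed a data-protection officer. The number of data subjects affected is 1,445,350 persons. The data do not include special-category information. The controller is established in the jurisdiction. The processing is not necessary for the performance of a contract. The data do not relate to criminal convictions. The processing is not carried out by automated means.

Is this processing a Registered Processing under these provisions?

No

paragraph 12 — Authorised Operation: [number of data subjects affected: 1,445,350 persons ≥ 1,171,200 persons? yes, so negated condition no] OR [the data do not include special-category information? yes] → satisfied.
paragraph 13 — Listed Use: [Authorised Operation (paragraph 12)? yes] OR [the processing is carried out by automated means? no] → satisfied.
paragraph 7 — Scheduled Disclosure: [the controller has appointed a data-protection officer? no] OR [the recipient is in a country with an adequacy finding? yes] → satisfied.
paragraph 14 — Tier V Operation: [the controller has appointed a data-protection officer? no] OR [the controller is established outside the jurisdiction? no] OR [the processing is carried out by automated means? no] → not satisfied.
paragraph 1 — Tier IV Processing: Scheduled Disclosure (paragraph 7)? yes; the data subjects have not given explicit consent? no; not a Tier V Operation (paragraph 14)? yes — 2 of 3 hold (need ≥2) → satisfied.
paragraph 11 — Certified Handling: [not a Listed Use (paragraph 13)? no] OR [Tier IV Processing (paragraph 1)? yes] → satisfied.
paragraph 4 — Certified Activity: [the data relate to criminal convictions? no] OR [the recipient is not in a country with an adequacy finding? no] → not satisfied.
paragraph 10 — Class-N Transfer: [not a Certified Activity (paragraph 4)? yes] AND [the controller is established in the jurisdiction? yes] → satisfied.
paragraph 2 — Tier II Disclosure: [the data include special-category information? no] OR [the processing is necessary for the performance of a contract? no] → not satisfied.
paragraph 5 — Class-R Operation: [the processing involves systematic monitoring of a public area? no] OR [the data relate to criminal convictions? no] → not satisfied.
paragraph 6 — Class-T Operation: [not a Class-N Transfer (paragraph 10)? no] OR [Tier II Disclosure (paragraph 2)? no] OR [Class-R Operation (paragraph 5)? no] → not satisfied.
paragraph 9 — Registered Processing: [Certified Handling (paragraph 11)? yes] AND [Class-T Operation (paragraph 6)? no] → not satisfied.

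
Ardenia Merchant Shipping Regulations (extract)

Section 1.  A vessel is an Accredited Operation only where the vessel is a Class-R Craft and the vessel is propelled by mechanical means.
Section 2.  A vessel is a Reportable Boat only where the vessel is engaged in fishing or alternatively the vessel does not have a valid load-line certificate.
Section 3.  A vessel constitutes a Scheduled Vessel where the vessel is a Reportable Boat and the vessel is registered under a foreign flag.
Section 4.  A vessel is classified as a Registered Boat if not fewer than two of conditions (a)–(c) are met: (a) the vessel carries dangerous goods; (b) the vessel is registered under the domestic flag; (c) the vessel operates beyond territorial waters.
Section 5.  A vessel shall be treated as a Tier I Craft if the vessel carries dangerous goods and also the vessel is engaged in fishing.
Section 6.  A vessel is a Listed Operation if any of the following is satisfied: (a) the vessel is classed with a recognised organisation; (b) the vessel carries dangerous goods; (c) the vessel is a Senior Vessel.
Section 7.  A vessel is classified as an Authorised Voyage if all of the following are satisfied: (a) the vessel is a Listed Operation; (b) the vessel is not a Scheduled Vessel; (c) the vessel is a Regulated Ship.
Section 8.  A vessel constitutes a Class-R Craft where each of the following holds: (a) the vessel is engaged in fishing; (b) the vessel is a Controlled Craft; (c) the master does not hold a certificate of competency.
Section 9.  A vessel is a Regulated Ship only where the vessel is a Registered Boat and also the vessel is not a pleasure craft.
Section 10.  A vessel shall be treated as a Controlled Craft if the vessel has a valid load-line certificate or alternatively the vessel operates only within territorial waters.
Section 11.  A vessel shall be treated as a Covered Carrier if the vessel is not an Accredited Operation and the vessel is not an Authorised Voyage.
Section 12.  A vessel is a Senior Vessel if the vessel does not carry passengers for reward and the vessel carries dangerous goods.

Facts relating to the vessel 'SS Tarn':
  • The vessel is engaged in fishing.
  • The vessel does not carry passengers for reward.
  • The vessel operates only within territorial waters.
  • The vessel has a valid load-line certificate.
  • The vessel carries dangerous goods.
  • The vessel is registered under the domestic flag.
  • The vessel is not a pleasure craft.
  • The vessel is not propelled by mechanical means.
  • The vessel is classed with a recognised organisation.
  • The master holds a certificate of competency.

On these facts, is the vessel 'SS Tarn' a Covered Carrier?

No

section 10 — Controlled Craft: [the vessel has a valid load-line certificate? yes] OR [the vessel operates only within territorial waters? yes] → satisfied.
section 8 — Class-R Craft: [the vessel is engaged in fishing? yes] AND [Controlled Craft (section 10)? yes] AND [the master does not hold a certificate of competency? no] → not satisfied.
section 1 — Accredited Operation: [Class-R Craft (section 8)? no] AND [the vessel is propelled by mechanical means? no] → not satisfied.
section 12 — Senior Vessel: [the vessel does not carry passengers for reward? yes] AND [the vessel carries dangerous goods? yes] → satisfied.
section 6 — Listed Operation: [the vessel is classed with a recognised organisation? yes] OR [the vessel carries dangerous goods? yes] OR [Senior Vessel (section 12)? yes] → satisfied.
section 2 — Reportable Boat: [the vessel is engaged in fishing? yes] OR [the vessel does not have a valid load-line certificate? no] → satisfied.
section 3 — Scheduled Vessel: [Reportable Boat (section 2)? yes] AND [the vessel is registered under a foreign flag? no] → not satisfied.
section 4 — Registered Boat: the vessel carries dangerous goods? yes; the vessel is registered under the domestic flag? yes; the vessel operates beyond territorial waters? no — 2 of 3 hold (need ≥2) → satisfied.
section 9 — Regulated Ship: [Registered Boat (section 4)? yes] AND [the vessel is not a pleasure craft? yes] → satisfied.
section 7 — Authorised Voyage: [Listed Operation (section 6)? yes] AND [not a Scheduled Vessel (section 3)? yes] AND [Regulated Ship (section 9)? yes] → satisfied.
section 11 — Covered Carrier: [not an Accredited Operation (section 1)? yes] AND [not an Authorised Voyage (section 7)? no] → not satisfied.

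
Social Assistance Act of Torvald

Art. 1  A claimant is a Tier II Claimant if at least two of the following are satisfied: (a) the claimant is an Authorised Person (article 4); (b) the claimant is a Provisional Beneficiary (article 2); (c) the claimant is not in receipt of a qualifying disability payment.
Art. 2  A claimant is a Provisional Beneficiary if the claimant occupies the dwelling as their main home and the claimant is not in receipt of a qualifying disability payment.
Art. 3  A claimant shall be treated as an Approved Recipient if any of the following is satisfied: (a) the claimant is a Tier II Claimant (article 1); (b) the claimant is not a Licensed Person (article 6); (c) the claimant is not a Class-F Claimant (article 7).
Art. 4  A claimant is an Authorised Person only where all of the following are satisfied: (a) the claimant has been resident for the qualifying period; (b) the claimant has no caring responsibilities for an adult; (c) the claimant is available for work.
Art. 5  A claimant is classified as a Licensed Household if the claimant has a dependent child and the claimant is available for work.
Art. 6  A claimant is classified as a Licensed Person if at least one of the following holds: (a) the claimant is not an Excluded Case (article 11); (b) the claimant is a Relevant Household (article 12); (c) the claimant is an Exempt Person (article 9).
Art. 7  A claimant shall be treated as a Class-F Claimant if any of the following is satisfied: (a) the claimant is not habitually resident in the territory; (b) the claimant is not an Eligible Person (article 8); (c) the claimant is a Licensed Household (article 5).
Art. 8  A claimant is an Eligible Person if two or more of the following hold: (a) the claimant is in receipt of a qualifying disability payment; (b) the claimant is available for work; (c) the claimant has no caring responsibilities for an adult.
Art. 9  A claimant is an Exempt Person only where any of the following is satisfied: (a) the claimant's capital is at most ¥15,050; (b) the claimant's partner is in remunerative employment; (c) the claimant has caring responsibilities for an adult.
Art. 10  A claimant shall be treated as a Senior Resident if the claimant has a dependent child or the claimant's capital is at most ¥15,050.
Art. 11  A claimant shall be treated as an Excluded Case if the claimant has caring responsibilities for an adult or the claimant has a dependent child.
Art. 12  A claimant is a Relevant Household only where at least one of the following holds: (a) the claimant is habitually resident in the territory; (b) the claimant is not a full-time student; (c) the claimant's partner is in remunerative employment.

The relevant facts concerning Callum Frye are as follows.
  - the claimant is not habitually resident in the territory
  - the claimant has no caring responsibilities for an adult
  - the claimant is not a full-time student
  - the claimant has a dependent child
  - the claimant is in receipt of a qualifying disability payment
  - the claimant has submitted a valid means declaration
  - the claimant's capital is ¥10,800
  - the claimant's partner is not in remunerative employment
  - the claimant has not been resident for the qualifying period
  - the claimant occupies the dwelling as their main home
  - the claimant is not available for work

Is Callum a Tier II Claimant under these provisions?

article 4 — Authorised Person: [the claimant has been resident for the qualifying period? no] AND [the claimant has no caring responsibilities for an adult? yes] AND [the claimant is available for work? no] → not satisfied.
article 2 — Provisional Beneficiary: [the claimant occupies the dwelling as their main home? yes] AND [the claimant is not in receipt of a qualifying disability payment? no] → not satisfied.
article 1 — Tier II Claimant: Authorised Person (article 4)? no; Provisional Beneficiary (article 2)? no; the claimant is not in receipt of a qualifying disability payment? no — 0 of 3 hold (need ≥2) → not satisfied.

No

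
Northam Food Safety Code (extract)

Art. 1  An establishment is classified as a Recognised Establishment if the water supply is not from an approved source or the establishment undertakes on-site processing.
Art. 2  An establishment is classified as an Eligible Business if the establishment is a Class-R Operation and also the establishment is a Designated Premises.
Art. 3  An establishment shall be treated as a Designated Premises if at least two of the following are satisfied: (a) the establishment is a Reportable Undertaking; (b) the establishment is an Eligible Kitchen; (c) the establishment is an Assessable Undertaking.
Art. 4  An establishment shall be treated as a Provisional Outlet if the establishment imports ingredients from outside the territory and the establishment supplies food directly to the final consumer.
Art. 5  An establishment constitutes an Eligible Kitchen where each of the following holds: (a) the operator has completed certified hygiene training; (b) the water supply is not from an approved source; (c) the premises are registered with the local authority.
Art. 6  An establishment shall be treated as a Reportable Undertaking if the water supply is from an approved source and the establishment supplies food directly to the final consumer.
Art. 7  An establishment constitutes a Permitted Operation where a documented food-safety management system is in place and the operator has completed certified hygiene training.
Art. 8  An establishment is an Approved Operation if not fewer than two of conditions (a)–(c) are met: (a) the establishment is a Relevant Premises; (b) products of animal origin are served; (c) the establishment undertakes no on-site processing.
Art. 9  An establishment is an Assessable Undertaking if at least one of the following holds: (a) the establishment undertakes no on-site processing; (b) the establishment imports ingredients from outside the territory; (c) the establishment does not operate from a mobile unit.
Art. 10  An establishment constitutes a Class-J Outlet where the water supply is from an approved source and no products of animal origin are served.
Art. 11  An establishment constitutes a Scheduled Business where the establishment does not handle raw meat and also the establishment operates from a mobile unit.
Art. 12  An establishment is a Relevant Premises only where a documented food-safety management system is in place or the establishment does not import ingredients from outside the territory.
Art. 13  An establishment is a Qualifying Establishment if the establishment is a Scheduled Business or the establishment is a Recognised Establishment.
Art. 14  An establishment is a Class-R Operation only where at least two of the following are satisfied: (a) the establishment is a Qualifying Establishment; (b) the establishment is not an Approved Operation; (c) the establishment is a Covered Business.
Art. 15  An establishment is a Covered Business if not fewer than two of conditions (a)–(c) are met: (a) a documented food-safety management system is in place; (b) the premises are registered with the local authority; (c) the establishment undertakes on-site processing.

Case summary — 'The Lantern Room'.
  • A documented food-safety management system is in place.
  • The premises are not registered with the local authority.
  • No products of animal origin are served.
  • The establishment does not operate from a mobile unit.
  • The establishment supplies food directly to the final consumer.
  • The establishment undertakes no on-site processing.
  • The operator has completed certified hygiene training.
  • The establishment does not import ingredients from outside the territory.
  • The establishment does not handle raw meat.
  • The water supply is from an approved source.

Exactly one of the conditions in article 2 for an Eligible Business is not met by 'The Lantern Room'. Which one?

Class-R Operation

article 11 — Scheduled Business: [the establishment does not handle raw meat? yes] AND [the establishment operates from a mobile unit? no] → not satisfied.
article 1 — Recognised Establishment: [the water supply is not from an approved source? no] OR [the establishment undertakes on-site processing? no] → not satisfied.
article 13 — Qualifying Establishment: [Scheduled Business (article 11)? no] OR [Recognised Establishment (article 1)? no] → not satisfied.
article 12 — Relevant Premises: [a documented food-safety management system is in place? yes] OR [the establishment does not import ingredients from outside the territory? yes] → satisfied.
article 8 — Approved Operation: Relevant Premises (article 12)? yes; products of animal origin are served? no; the establishment undertakes no on-site processing? yes — 2 of 3 hold (need ≥2) → satisfied.
article 15 — Covered Business: a documented food-safety management system is in place? yes; the premises are registered with the local authority? no; the establishment undertakes on-site processing? no — 1 of 3 hold (need ≥2) → not satisfied.
article 14 — Class-R Operation: Qualifying Establishment (article 13)? no; not an Approved Operation (article 8)? no; Covered Business (article 15)? no — 0 of 3 hold (need ≥2) → not satisfied.
article 6 — Reportable Undertaking: [the water supply is from an approved source? yes] AND [the establishment supplies food directly to the final consumer? yes] → satisfied.
article 5 — Eligible Kitchen: [the operator has completed certified hygiene training? yes] AND [the water supply is not from an approved source? no] AND [the premises are registered with the local authority? no] → not satisfied.
article 9 — Assessable Undertaking: [the establishment undertakes no on-site processing? yes] OR [the establishment imports ingredients from outside the territory? no] OR [the establishment does not operate from a mobile unit? yes] → satisfied.
article 3 — Designated Premises: Reportable Undertaking (article 6)? yes; Eligible Kitchen (article 5)? no; Assessable Undertaking (article 9)? yes — 2 of 3 hold (need ≥2) → satisfied.
article 2 — Eligible Business: [Class-R Operation (article 14)? no] AND [Designated Premises (article 3)? yes] → not satisfied.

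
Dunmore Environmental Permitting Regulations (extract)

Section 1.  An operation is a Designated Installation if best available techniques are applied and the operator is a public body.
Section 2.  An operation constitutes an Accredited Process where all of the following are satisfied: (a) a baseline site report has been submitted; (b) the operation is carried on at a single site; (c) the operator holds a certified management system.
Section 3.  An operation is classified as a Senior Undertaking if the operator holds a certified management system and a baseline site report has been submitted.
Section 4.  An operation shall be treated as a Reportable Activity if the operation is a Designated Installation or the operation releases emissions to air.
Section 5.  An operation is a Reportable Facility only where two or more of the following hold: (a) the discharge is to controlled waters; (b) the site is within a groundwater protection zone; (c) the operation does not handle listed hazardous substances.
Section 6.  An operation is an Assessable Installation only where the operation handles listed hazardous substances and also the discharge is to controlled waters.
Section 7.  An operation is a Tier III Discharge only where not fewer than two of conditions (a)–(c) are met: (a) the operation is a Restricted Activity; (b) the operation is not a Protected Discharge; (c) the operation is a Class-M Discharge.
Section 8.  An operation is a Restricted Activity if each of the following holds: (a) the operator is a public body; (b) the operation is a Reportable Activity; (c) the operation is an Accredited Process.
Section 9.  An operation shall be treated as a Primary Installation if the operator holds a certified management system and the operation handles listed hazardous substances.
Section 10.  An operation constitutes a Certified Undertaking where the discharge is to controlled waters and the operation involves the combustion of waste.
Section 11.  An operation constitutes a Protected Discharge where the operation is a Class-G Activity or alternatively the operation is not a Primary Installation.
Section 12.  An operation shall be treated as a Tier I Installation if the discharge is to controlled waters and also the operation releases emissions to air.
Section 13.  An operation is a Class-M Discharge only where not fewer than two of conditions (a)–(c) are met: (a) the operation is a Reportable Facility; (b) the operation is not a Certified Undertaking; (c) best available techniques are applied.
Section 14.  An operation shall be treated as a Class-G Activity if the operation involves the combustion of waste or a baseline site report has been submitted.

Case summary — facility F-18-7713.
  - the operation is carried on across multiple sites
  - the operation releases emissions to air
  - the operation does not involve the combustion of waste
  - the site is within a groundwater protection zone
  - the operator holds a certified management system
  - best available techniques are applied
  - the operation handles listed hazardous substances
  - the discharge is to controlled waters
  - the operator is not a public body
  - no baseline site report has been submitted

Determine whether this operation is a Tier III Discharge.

Yes

section 1 — Designated Installation: [best available techniques are applied? yes] AND [the operator is a public body? no] → not satisfied.
section 4 — Reportable Activity: [Designated Installation (section 1)? no] OR [the operation releases emissions to air? yes] → satisfied.
section 2 — Accredited Process: [a baseline site report has been submitted? no] AND [the operation is carried on at a single site? no] AND [the operator holds a certified management system? yes] → not satisfied.
section 8 — Restricted Activity: [the operator is a public body? no] AND [Reportable Activity (section 4)? yes] AND [Accredited Process (section 2)? no] → not satisfied.
section 14 — Class-G Activity: [the operation involves the combustion of waste? no] OR [a baseline site report has been submitted? no] → not satisfied.
section 9 — Primary Installation: [the operator holds a certified management system? yes] AND [the operation handles listed hazardous substances? yes] → satisfied.
section 11 — Protected Discharge: [Class-G Activity (section 14)? no] OR [not a Primary Installation (section 9)? no] → not satisfied.
section 5 — Reportable Facility: the discharge is to controlled waters? yes; the site is within a groundwater protection zone? yes; the operation does not handle listed hazardous substances? no — 2 of 3 hold (need ≥2) → satisfied.
section 10 — Certified Undertaking: [the discharge is to controlled waters? yes] AND [the operation involves the combustion of waste? no] → not satisfied.
section 13 — Class-M Discharge: Reportable Facility (section 5)? yes; not a Certified Undertaking (section 10)? yes; best available techniques are applied? yes — 3 of 3 hold (need ≥2) → satisfied.
section 7 — Tier III Discharge: Restricted Activity (section 8)? no; not a Protected Discharge (section 11)? yes; Class-M Discharge (section 13)? yes — 2 of 3 hold (need ≥2) → satisfied.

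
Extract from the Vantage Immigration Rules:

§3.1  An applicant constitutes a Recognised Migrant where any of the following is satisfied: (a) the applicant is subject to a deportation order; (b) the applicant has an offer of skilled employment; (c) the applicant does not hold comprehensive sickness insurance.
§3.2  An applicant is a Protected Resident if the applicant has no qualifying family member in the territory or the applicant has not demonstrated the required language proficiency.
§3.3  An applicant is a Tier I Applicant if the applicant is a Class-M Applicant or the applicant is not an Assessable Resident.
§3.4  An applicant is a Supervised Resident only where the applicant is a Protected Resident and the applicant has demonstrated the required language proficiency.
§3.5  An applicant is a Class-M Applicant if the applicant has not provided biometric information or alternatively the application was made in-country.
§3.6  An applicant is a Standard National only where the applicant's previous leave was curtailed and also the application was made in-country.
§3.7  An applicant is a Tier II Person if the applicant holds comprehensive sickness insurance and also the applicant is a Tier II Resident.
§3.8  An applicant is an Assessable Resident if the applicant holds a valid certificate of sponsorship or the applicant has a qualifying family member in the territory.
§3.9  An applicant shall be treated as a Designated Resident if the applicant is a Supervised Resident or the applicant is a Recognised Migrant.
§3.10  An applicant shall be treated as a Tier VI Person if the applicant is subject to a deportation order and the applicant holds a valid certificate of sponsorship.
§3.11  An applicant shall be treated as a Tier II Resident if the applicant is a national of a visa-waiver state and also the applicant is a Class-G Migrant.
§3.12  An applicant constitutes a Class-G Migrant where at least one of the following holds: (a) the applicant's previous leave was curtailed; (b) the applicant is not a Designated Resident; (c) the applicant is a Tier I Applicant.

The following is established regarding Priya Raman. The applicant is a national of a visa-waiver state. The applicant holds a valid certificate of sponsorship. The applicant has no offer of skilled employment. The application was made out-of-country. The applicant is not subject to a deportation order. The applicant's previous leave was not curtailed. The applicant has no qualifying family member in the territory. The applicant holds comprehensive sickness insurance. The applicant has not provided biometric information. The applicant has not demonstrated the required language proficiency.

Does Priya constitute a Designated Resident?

No

§3.2 — Protected Resident: [the applicant has no qualifying family member in the territory? yes] OR [the applicant has not demonstrated the required language proficiency? yes] → satisfied.
§3.4 — Supervised Resident: [Protected Resident (§3.2)? yes] AND [the applicant has demonstrated the required language proficiency? no] → not satisfied.
§3.1 — Recognised Migrant: [the applicant is subject to a deportation order? no] OR [the applicant has an offer of skilled employment? no] OR [the applicant does not hold comprehensive sickness insurance? no] → not satisfied.
§3.9 — Designated Resident: [Supervised Resident (§3.4)? no] OR [Recognised Migrant (§3.1)? no] → not satisfied.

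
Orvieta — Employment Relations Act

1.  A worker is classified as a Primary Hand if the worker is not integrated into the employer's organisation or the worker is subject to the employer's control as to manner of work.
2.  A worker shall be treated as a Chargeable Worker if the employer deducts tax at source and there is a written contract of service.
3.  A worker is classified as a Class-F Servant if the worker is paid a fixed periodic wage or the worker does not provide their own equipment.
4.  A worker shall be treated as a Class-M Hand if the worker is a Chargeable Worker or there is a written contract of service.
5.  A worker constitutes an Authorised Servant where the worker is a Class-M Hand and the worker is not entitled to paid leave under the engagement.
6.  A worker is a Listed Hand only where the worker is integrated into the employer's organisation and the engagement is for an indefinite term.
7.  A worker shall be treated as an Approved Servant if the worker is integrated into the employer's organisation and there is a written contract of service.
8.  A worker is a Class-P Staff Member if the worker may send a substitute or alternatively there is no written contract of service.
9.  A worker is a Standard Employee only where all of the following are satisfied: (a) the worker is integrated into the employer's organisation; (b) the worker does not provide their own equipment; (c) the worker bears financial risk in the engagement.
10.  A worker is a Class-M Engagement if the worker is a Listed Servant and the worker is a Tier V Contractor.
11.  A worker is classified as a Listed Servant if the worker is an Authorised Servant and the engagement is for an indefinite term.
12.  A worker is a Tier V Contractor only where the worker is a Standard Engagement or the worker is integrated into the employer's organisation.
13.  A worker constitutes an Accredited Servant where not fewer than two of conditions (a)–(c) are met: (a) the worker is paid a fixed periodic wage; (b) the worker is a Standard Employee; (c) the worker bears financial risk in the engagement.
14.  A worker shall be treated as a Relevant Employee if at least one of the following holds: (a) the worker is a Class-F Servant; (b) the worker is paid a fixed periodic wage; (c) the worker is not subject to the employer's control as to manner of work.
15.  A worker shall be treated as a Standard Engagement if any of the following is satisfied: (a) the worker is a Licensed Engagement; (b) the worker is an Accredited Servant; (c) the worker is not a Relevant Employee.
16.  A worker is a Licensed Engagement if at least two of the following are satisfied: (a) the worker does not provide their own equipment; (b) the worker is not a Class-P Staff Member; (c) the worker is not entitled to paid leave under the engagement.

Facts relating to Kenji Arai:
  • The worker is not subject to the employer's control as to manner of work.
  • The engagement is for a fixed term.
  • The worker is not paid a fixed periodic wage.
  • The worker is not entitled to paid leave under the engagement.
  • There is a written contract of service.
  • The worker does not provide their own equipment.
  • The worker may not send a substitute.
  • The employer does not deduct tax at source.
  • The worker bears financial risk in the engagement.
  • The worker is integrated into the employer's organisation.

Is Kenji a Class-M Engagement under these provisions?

No

paragraph 2 — Chargeable Worker: [the employer deducts tax at source? no] AND [there is a written contract of service? yes] → not satisfied.
paragraph 4 — Class-M Hand: [Chargeable Worker (paragraph 2)? no] OR [there is a written contract of service? yes] → satisfied.
paragraph 5 — Authorised Servant: [Class-M Hand (paragraph 4)? yes] AND [the worker is not entitled to paid leave under the engagement? yes] → satisfied.
paragraph 11 — Listed Servant: [Authorised Servant (paragraph 5)? yes] AND [the engagement is for an indefinite term? no] → not satisfied.
paragraph 8 — Class-P Staff Member: [the worker may send a substitute? no] OR [there is no written contract of service? no] → not satisfied.
paragraph 16 — Licensed Engagement: the worker does not provide their own equipment? yes; not a Class-P Staff Member (paragraph 8)? yes; the worker is not entitled to paid leave under the engagement? yes — 3 of 3 hold (need ≥2) → satisfied.
paragraph 9 — Standard Employee: [the worker is integrated into the employer's organisation? yes] AND [the worker does not provide their own equipment? yes] AND [the worker bears financial risk in the engagement? yes] → satisfied.
paragraph 13 — Accredited Servant: the worker is paid a fixed periodic wage? no; Standard Employee (paragraph 9)? yes; the worker bears financial risk in the engagement? yes — 2 of 3 hold (need ≥2) → satisfied.
paragraph 3 — Class-F Servant: [the worker is paid a fixed periodic wage? no] OR [the worker does not provide their own equipment? yes] → satisfied.
paragraph 14 — Relevant Employee: [Class-F Servant (paragraph 3)? yes] OR [the worker is paid a fixed periodic wage? no] OR [the worker is not subject to the employer's control as to manner of work? yes] → satisfied.
paragraph 15 — Standard Engagement: [Licensed Engagement (paragraph 16)? yes] OR [Accredited Servant (paragraph 13)? yes] OR [not a Relevant Employee (paragraph 14)? no] → satisfied.
paragraph 12 — Tier V Contractor: [Standard Engagement (paragraph 15)? yes] OR [the worker is integrated into the employer's organisation? yes] → satisfied.
paragraph 10 — Class-M Engagement: [Listed Servant (paragraph 11)? no] AND [Tier V Contractor (paragraph 12)? yes] → not satisfied.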